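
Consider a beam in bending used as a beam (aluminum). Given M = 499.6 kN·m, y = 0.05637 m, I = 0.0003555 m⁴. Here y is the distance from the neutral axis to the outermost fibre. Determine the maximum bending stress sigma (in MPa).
Model: a beam in bending, so sigma = (M·y) / I.
Convert to SI units:
  M = 499.6 kN·m = 499600 N·m
Substitute:
  sigma = (499600 × 0.05637) / 0.0003555
  sigma = 7.922 × 10⁷ Pa
Convert: sigma = 7.922 × 10⁷ Pa = 79.22 MPa
Final answer: sigma = 79.22 MPa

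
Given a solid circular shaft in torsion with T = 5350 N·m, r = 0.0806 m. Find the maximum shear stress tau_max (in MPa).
Model: a solid circular shaft in torsion, so tau_max = (2·T) / (π·r^3).
Substitute:
  tau_max = (2 × 5350) / (π × 0.0806^3)
  tau_max = 6.505 × 10⁶ Pa
Convert: tau_max = 6.505 × 10⁶ Pa = 6.505 MPa
Final answer: tau_max = 6.505 MPa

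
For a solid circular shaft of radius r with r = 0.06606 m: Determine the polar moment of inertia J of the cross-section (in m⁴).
Model: a solid circular shaft of radius r, so J = (π·r^4) / 2.
Substitute:
  J = (π × 0.06606^4) / 2
  J = 2.991 × 10⁻⁵ m⁴
Final answer: J = 2.991 × 10⁻⁵ m⁴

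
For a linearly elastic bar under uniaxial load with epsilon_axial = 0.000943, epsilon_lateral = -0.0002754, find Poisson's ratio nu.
Model: a linearly elastic bar under uniaxial load, so epsilon_lateral = -nu·epsilon_axial.
Solve for nu: nu = -epsilon_lateral / epsilon_axial.
Substitute:
  nu = -(-0.0002754) / 0.000943
  nu = 0.292
Final answer: nu = 0.292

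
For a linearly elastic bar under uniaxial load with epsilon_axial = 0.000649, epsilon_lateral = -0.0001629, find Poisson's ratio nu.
Model: a linearly elastic bar under uniaxial load, so epsilon_lateral = -nu·epsilon_axial.
Solve for nu: nu = -epsilon_lateral / epsilon_axial.
Substitute:
  nu = -(-0.0001629) / 0.000649
  nu = 0.251
Final answer: nu = 0.251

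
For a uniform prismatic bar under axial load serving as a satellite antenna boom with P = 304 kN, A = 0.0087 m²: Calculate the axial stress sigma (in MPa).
Model: a uniform prismatic bar under axial load, so sigma = P / A.
Convert to SI units:
  P = 304 kN = 304000 N
Substitute:
  sigma = 304000 / 0.0087
  sigma = 3.494 × 10⁷ Pa
Convert: sigma = 3.494 × 10⁷ Pa = 34.94 MPa
Final answer: sigma = 34.94 MPa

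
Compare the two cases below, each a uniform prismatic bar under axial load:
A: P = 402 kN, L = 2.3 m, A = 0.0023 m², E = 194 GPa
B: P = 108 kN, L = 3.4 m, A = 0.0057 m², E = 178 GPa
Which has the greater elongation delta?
Model: a uniform prismatic bar under axial load, so delta = (P·L) / (A·E) (SI units).
  A: delta = (402000 × 2.3) / (0.0023 × (1.94 × 10¹¹)) = 0.002072 m = 2.072 mm
  B: delta = (108000 × 3.4) / (0.0057 × (1.78 × 10¹¹)) = 0.0003619 m = 0.3619 mm
2.072 mm > 0.3619 mm, so A is larger.
Final answer: A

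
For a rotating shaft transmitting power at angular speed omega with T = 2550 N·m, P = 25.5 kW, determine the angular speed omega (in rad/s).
Model: a rotating shaft transmitting power at angular speed omega, so P = T·omega.
Solve for omega: omega = P / T.
Convert to SI units:
  P = 25.5 kW = 25500 W
Substitute:
  omega = 25500 / 2550
  omega = 10 rad/s
Final answer: omega = 10 rad/s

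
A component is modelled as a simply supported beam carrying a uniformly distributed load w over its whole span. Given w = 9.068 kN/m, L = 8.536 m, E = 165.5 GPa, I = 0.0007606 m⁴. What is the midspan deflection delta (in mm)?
Model: a simply supported beam carrying a uniformly distributed load w over its whole span, so delta = (5·w·L^4) / (384·E·I).
Convert to SI units:
  w = 9.068 kN/m = 9068 N/m
  E = 165.5 GPa = 1.655 × 10¹¹ Pa
Substitute:
  delta = (5 × 9068 × 8.536^4) / (384 × (1.655 × 10¹¹) × 0.0007606)
  delta = 0.00498 m
Convert: delta = 0.00498 m = 4.98 mm
Final answer: delta = 4.98 mm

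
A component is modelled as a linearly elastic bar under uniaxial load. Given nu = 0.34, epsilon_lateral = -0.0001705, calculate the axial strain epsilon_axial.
Model: a linearly elastic bar under uniaxial load, so epsilon_lateral = -nu·epsilon_axial.
Solve for epsilon_axial: epsilon_axial = -epsilon_lateral / nu.
Substitute:
  epsilon_axial = -(-0.0001705) / 0.34
  epsilon_axial = 0.0005015
Final answer: epsilon_axial = 0.0005015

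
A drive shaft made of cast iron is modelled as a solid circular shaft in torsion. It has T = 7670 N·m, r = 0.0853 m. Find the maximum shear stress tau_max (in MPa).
Model: a solid circular shaft in torsion, so tau_max = (2·T) / (π·r^3).
Substitute:
  tau_max = (2 × 7670) / (π × 0.0853^3)
  tau_max = 7.867 × 10⁶ Pa
Convert: tau_max = 7.867 × 10⁶ Pa = 7.867 MPa
Final answer: tau_max = 7.867 MPa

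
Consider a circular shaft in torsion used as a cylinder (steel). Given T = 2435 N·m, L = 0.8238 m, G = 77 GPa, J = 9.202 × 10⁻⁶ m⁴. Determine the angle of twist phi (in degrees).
Model: a circular shaft in torsion, so phi = (T·L) / (G·J).
Convert to SI units:
  G = 77 GPa = 7.7 × 10¹⁰ Pa
Substitute:
  phi = (2435 × 0.8238) / ((7.7 × 10¹⁰) × (9.202 × 10⁻⁶))
  phi = 0.002831 rad
Convert to degrees: phi = 0.002831 × 180/π = 0.1622°
Final answer: phi = 0.1622°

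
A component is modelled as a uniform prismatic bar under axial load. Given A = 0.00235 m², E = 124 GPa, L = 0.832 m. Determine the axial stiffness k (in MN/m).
Model: a uniform prismatic bar under axial load, so k = (A·E) / L.
Convert to SI units:
  E = 124 GPa = 1.24 × 10¹¹ Pa
Substitute:
  k = (0.00235 × (1.24 × 10¹¹)) / 0.832
  k = 3.502 × 10⁸ N/m
Convert: k = 3.502 × 10⁸ N/m = 350.2 MN/m
Final answer: k = 350.2 MN/m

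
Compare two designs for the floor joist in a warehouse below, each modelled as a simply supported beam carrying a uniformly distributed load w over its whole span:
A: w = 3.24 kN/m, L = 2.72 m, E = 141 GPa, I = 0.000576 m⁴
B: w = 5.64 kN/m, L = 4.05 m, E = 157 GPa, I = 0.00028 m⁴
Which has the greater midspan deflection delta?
Model: a simply supported beam carrying a uniformly distributed load w over its whole span, so delta = (5·w·L^4) / (384·E·I) (SI units).
  A: delta = (5 × 3240 × 2.72^4) / (384 × (1.41 × 10¹¹) × 0.000576) = 2.843 × 10⁻⁵ m = 0.02843 mm
  B: delta = (5 × 5640 × 4.05^4) / (384 × (1.57 × 10¹¹) × 0.00028) = 0.0004494 m = 0.4494 mm
0.4494 mm > 0.02843 mm, so B is larger.
Final answer: B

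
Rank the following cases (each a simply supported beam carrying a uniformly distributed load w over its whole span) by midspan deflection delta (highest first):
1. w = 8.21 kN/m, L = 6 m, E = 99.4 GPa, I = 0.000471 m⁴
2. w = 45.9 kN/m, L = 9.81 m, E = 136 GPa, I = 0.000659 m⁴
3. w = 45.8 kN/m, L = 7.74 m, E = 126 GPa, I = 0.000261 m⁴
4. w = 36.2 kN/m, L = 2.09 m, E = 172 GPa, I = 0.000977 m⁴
Model: a simply supported beam carrying a uniformly distributed load w over its whole span, so delta = (5·w·L^4) / (384·E·I) (SI units).
  Case 1: delta = (5 × 8210 × 6^4) / (384 × (9.94 × 10¹⁰) × 0.000471) = 0.002959 m = 2.959 mm
  Case 2: delta = (5 × 45900 × 9.81^4) / (384 × (1.36 × 10¹¹) × 0.000659) = 0.06176 m = 61.76 mm
  Case 3: delta = (5 × 45800 × 7.74^4) / (384 × (1.26 × 10¹¹) × 0.000261) = 0.06508 m = 65.08 mm
  Case 4: delta = (5 × 36200 × 2.09^4) / (384 × (1.72 × 10¹¹) × 0.000977) = 5.352 × 10⁻⁵ m = 0.05352 mm
Ordering: 65.08 mm (case 3) > 61.76 mm (case 2) > 2.959 mm (case 1) > 0.05352 mm (case 4)
Final answer: 3, 2, 1, 4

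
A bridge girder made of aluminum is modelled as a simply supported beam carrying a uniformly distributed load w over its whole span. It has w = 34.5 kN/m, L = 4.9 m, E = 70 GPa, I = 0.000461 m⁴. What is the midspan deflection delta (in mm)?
Model: a simply supported beam carrying a uniformly distributed load w over its whole span, so delta = (5·w·L^4) / (384·E·I).
Convert to SI units:
  w = 34.5 kN/m = 34500 N/m
  E = 70 GPa = 7 × 10¹⁰ Pa
Substitute:
  delta = (5 × 34500 × 4.9^4) / (384 × (7 × 10¹⁰) × 0.000461)
  delta = 0.008025 m
Convert: delta = 0.008025 m = 8.025 mm
Final answer: delta = 8.025 mm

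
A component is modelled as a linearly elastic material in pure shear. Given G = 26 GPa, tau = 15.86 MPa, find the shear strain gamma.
Model: a linearly elastic material in pure shear, so tau = G·gamma.
Solve for gamma: gamma = tau / G.
Convert to SI units:
  G = 26 GPa = 2.6 × 10¹⁰ Pa
  tau = 15.86 MPa = 1.586 × 10⁷ Pa
Substitute:
  gamma = (1.586 × 10⁷) / (2.6 × 10¹⁰)
  gamma = 0.00061
Final answer: gamma = 0.00061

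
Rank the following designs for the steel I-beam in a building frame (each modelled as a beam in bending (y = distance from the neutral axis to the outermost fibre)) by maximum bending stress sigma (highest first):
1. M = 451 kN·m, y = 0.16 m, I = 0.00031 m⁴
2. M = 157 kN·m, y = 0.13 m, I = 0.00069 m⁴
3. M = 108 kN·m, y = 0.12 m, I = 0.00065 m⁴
Model: a beam in bending (y = distance from the neutral axis to the outermost fibre), so sigma = (M·y) / I (SI units).
  Case 1: sigma = (451000 × 0.16) / 0.00031 = 2.328 × 10⁸ Pa = 232.8 MPa
  Case 2: sigma = (157000 × 0.13) / 0.00069 = 2.958 × 10⁷ Pa = 29.58 MPa
  Case 3: sigma = (108000 × 0.12) / 0.00065 = 1.994 × 10⁷ Pa = 19.94 MPa
Ordering: 232.8 MPa (case 1) > 29.58 MPa (case 2) > 19.94 MPa (case 3)
Final answer: 1, 2, 3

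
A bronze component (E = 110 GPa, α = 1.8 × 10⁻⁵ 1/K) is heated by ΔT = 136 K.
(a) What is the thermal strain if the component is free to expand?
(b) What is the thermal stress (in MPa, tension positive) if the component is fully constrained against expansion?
(a) Free thermal strain ε_th = α·ΔT = (1.8 × 10⁻⁵) × 136 = 0.002448
(b) Fully constrained, the expansion is suppressed, so σ = -E·α·ΔT. Convert E = 110 GPa = 1.1 × 10¹¹ Pa.
  σ = -(1.1 × 10¹¹) × (1.8 × 10⁻⁵) × 136 = -2.693 × 10⁸ Pa = -269.3 MPa (compressive)
Final answer: (a) ε_th = 0.002448, (b) σ = -269.3 MPa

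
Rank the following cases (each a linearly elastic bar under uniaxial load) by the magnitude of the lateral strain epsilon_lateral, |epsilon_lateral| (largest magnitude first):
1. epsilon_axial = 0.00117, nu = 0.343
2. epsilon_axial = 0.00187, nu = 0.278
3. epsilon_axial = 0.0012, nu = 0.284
Model: a linearly elastic bar under uniaxial load, so epsilon_lateral = -nu·epsilon_axial (SI units).
  Case 1: epsilon_lateral = -(0.343 × 0.00117) = -0.0004013
  Case 2: epsilon_lateral = -(0.278 × 0.00187) = -0.0005199
  Case 3: epsilon_lateral = -(0.284 × 0.0012) = -0.0003408
Ordering by |epsilon_lateral|: 0.0005199 (case 2) > 0.0004013 (case 1) > 0.0003408 (case 3)
Final answer: 2, 1, 3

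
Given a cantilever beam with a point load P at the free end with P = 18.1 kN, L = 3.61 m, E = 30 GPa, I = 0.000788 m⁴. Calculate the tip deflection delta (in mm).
Model: a cantilever beam with a point load P at the free end, so delta = (P·L^3) / (3·E·I).
Convert to SI units:
  P = 18.1 kN = 18100 N
  E = 30 GPa = 3 × 10¹⁰ Pa
Substitute:
  delta = (18100 × 3.61^3) / (3 × (3 × 10¹⁰) × 0.000788)
  delta = 0.01201 m
Convert: delta = 0.01201 m = 12.01 mm
Final answer: delta = 12.01 mm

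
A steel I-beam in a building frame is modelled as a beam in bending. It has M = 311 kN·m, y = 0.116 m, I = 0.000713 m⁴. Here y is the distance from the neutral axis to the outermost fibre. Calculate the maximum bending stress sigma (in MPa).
Model: a beam in bending, so sigma = (M·y) / I.
Convert to SI units:
  M = 311 kN·m = 311000 N·m
Substitute:
  sigma = (311000 × 0.116) / 0.000713
  sigma = 5.06 × 10⁷ Pa
Convert: sigma = 5.06 × 10⁷ Pa = 50.6 MPa
Final answer: sigma = 50.6 MPa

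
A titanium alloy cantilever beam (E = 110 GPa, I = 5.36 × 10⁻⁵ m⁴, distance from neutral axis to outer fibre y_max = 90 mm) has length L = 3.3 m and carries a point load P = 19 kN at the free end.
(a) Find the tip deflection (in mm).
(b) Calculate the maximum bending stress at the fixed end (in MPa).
(a) Tip deflection of a cantilever with an end point load: δ = P·L^3 / (3·E·I). Convert P = 19 kN = 19000 N, E = 110 GPa = 1.1 × 10¹¹ Pa.
  δ = (19000 × 3.3^3) / (3 × (1.1 × 10¹¹) × (5.36 × 10⁻⁵)) = 0.0386 m = 38.6 mm
(b) Maximum bending moment at the fixed end: M = P·L = 19000 × 3.3 = 62700 N·m. Convert y_max = 90 mm = 0.09 m.
  σ = M·y_max / I = (62700 × 0.09) / (5.36 × 10⁻⁵) = 1.053 × 10⁸ Pa = 105.3 MPa
Final answer: (a) δ = 38.6 mm, (b) σ = 105.3 MPa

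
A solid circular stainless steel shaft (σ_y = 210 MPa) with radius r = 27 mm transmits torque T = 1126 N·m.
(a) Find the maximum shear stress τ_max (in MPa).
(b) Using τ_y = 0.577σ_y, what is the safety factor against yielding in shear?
(a) For a solid circular shaft, τ_max = T·r/J with J = π·r^4/2, i.e. τ_max = 2·T / (π·r^3). Convert r = 27 mm = 0.027 m.
  τ_max = (2 × 1126) / (π × 0.027^3) = 3.642 × 10⁷ Pa = 36.42 MPa
(b) τ_y = 0.577 × 210 = 121.17 MPa
  SF = τ_y/τ_max = 121.17 / 36.42 = 3.327
Final answer: (a) τ_max = 36.42 MPa, (b) SF = 3.327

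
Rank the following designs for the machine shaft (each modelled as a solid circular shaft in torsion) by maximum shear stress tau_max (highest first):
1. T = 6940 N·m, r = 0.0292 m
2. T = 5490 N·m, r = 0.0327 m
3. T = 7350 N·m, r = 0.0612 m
Model: a solid circular shaft in torsion, so tau_max = (2·T) / (π·r^3) (SI units).
  Case 1: tau_max = (2 × 6940) / (π × 0.0292^3) = 1.775 × 10⁸ Pa = 177.5 MPa
  Case 2: tau_max = (2 × 5490) / (π × 0.0327^3) = 9.996 × 10⁷ Pa = 99.96 MPa
  Case 3: tau_max = (2 × 7350) / (π × 0.0612^3) = 2.041 × 10⁷ Pa = 20.41 MPa
Ordering: 177.5 MPa (case 1) > 99.96 MPa (case 2) > 20.41 MPa (case 3)
Final answer: 1, 2, 3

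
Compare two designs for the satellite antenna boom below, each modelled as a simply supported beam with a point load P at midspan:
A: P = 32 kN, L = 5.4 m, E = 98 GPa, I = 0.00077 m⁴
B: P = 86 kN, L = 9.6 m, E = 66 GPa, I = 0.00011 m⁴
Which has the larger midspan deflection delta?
Model: a simply supported beam with a point load P at midspan, so delta = (P·L^3) / (48·E·I) (SI units).
  A: delta = (32000 × 5.4^3) / (48 × (9.8 × 10¹⁰) × 0.00077) = 0.001391 m = 1.391 mm
  B: delta = (86000 × 9.6^3) / (48 × (6.6 × 10¹⁰) × 0.00011) = 0.2183 m = 218.3 mm
218.3 mm > 1.391 mm, so B is larger.
Final answer: B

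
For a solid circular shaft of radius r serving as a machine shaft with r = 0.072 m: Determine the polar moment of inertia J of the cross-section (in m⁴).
Model: a solid circular shaft of radius r, so J = (π·r^4) / 2.
Substitute:
  J = (π × 0.072^4) / 2
  J = 4.221 × 10⁻⁵ m⁴
Final answer: J = 4.221 × 10⁻⁵ m⁴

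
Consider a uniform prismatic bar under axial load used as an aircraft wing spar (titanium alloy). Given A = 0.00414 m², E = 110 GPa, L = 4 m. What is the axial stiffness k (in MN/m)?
Model: a uniform prismatic bar under axial load, so k = (A·E) / L.
Convert to SI units:
  E = 110 GPa = 1.1 × 10¹¹ Pa
Substitute:
  k = (0.00414 × (1.1 × 10¹¹)) / 4
  k = 1.138 × 10⁸ N/m
Convert: k = 1.138 × 10⁸ N/m = 113.8 MN/m
Final answer: k = 113.8 MN/m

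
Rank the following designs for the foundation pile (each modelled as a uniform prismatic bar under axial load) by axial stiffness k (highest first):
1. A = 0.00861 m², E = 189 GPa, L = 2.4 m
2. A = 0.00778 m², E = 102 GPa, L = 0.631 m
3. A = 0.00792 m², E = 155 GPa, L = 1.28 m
Model: a uniform prismatic bar under axial load, so k = (A·E) / L (SI units).
  Case 1: k = (0.00861 × (1.89 × 10¹¹)) / 2.4 = 6.78 × 10⁸ N/m = 678 MN/m
  Case 2: k = (0.00778 × (1.02 × 10¹¹)) / 0.631 = 1.258 × 10⁹ N/m = 1258 MN/m
  Case 3: k = (0.00792 × (1.55 × 10¹¹)) / 1.28 = 9.591 × 10⁸ N/m = 959.1 MN/m
Ordering: 1258 MN/m (case 2) > 959.1 MN/m (case 3) > 678 MN/m (case 1)
Final answer: 2, 3, 1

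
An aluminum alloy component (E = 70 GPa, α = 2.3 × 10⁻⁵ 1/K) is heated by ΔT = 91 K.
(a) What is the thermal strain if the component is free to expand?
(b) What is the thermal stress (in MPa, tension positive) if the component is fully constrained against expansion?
(a) Free thermal strain ε_th = α·ΔT = (2.3 × 10⁻⁵) × 91 = 0.002093
(b) Fully constrained, the expansion is suppressed, so σ = -E·α·ΔT. Convert E = 70 GPa = 7 × 10¹⁰ Pa.
  σ = -(7 × 10¹⁰) × (2.3 × 10⁻⁵) × 91 = -1.465 × 10⁸ Pa = -146.5 MPa (compressive)
Final answer: (a) ε_th = 0.002093, (b) σ = -146.5 MPa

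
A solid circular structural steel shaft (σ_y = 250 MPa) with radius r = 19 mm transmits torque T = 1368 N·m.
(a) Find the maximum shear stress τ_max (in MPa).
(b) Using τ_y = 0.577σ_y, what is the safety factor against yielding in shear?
(a) For a solid circular shaft, τ_max = T·r/J with J = π·r^4/2, i.e. τ_max = 2·T / (π·r^3). Convert r = 19 mm = 0.019 m.
  τ_max = (2 × 1368) / (π × 0.019^3) = 1.27 × 10⁸ Pa = 127 MPa
(b) τ_y = 0.577 × 250 = 144.25 MPa
  SF = τ_y/τ_max = 144.25 / 127 = 1.136
Final answer: (a) τ_max = 127 MPa, (b) SF = 1.136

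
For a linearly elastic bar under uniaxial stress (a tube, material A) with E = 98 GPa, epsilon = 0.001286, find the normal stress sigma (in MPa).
Model: a linearly elastic bar under uniaxial stress, so epsilon = sigma / E.
Solve for sigma: sigma = epsilon·E.
Convert to SI units:
  E = 98 GPa = 9.8 × 10¹⁰ Pa
Substitute:
  sigma = 0.001286 × (9.8 × 10¹⁰)
  sigma = 1.26 × 10⁸ Pa
Convert: sigma = 1.26 × 10⁸ Pa = 126 MPa
Final answer: sigma = 126 MPa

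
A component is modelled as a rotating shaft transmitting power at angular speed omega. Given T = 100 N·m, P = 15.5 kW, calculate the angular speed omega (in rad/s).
Model: a rotating shaft transmitting power at angular speed omega, so P = T·omega.
Solve for omega: omega = P / T.
Convert to SI units:
  P = 15.5 kW = 15500 W
Substitute:
  omega = 15500 / 100
  omega = 155 rad/s
Final answer: omega = 155 rad/s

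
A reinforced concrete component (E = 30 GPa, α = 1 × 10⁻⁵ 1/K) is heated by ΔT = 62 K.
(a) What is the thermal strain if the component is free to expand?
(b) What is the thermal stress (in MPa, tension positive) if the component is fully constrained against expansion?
(a) Free thermal strain ε_th = α·ΔT = (1 × 10⁻⁵) × 62 = 0.00062
(b) Fully constrained, the expansion is suppressed, so σ = -E·α·ΔT. Convert E = 30 GPa = 3 × 10¹⁰ Pa.
  σ = -(3 × 10¹⁰) × (1 × 10⁻⁵) × 62 = -1.86 × 10⁷ Pa = -18.6 MPa (compressive)
Final answer: (a) ε_th = 0.00062, (b) σ = -18.6 MPa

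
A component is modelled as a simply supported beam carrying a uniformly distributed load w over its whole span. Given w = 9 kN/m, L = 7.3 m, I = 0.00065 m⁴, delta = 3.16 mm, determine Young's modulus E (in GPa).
Model: a simply supported beam carrying a uniformly distributed load w over its whole span, so delta = (5·w·L^4) / (384·E·I).
Solve for E: E = (5·w·L^4) / (384·delta·I).
Convert to SI units:
  w = 9 kN/m = 9000 N/m
  delta = 3.16 mm = 0.00316 m
Substitute:
  E = (5 × 9000 × 7.3^4) / (384 × 0.00316 × 0.00065)
  E = 1.62 × 10¹¹ Pa
Convert: E = 1.62 × 10¹¹ Pa = 162 GPa
Final answer: E = 162 GPa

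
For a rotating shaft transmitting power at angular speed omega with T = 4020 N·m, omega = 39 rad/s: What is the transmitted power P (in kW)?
Model: a rotating shaft transmitting power at angular speed omega, so P = T·omega.
Substitute:
  P = 4020 × 39
  P = 156800 W
Convert: P = 156800 W = 156.8 kW
Final answer: P = 156.8 kW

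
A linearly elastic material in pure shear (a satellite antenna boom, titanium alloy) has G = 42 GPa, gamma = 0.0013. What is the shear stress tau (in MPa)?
Model: a linearly elastic material in pure shear, so tau = G·gamma.
Convert to SI units:
  G = 42 GPa = 4.2 × 10¹⁰ Pa
Substitute:
  tau = (4.2 × 10¹⁰) × 0.0013
  tau = 5.46 × 10⁷ Pa
Convert: tau = 5.46 × 10⁷ Pa = 54.6 MPa
Final answer: tau = 54.6 MPa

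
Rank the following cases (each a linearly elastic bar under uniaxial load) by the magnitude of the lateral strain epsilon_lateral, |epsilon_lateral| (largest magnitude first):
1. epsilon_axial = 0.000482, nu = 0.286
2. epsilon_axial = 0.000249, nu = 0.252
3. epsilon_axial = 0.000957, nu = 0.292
Model: a linearly elastic bar under uniaxial load, so epsilon_lateral = -nu·epsilon_axial (SI units).
  Case 1: epsilon_lateral = -(0.286 × 0.000482) = -0.0001379
  Case 2: epsilon_lateral = -(0.252 × 0.000249) = -6.275 × 10⁻⁵
  Case 3: epsilon_lateral = -(0.292 × 0.000957) = -0.0002794
Ordering by |epsilon_lateral|: 0.0002794 (case 3) > 0.0001379 (case 1) > 6.275 × 10⁻⁵ (case 2)
Final answer: 3, 1, 2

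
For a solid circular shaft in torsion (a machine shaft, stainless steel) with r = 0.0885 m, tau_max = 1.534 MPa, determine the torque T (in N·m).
Model: a solid circular shaft in torsion, so tau_max = (2·T) / (π·r^3).
Solve for T: T = (π·tau_max·r^3) / 2.
Convert to SI units:
  tau_max = 1.534 MPa = 1.534 × 10⁶ Pa
Substitute:
  T = (π × (1.534 × 10⁶) × 0.0885^3) / 2
  T = 1670 N·m
Final answer: T = 1670 N·m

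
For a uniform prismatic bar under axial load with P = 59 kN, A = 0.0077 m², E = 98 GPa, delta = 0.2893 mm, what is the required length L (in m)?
Model: a uniform prismatic bar under axial load, so delta = (P·L) / (A·E).
Solve for L: L = (delta·A·E) / P.
Convert to SI units:
  P = 59 kN = 59000 N
  E = 98 GPa = 9.8 × 10¹⁰ Pa
  delta = 0.2893 mm = 0.0002893 m
Substitute:
  L = (0.0002893 × 0.0077 × (9.8 × 10¹⁰)) / 59000
  L = 3.7 m
Final answer: L = 3.7 m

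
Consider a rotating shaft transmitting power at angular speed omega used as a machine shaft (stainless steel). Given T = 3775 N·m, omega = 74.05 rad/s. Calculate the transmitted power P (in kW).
Model: a rotating shaft transmitting power at angular speed omega, so P = T·omega.
Substitute:
  P = 3775 × 74.05
  P = 279500 W
Convert: P = 279500 W = 279.5 kW
Final answer: P = 279.5 kW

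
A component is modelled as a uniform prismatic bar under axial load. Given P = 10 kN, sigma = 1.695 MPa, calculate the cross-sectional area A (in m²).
Model: a uniform prismatic bar under axial load, so sigma = P / A.
Solve for A: A = P / sigma.
Convert to SI units:
  P = 10 kN = 10000 N
  sigma = 1.695 MPa = 1.695 × 10⁶ Pa
Substitute:
  A = 10000 / (1.695 × 10⁶)
  A = 0.0059 m²
Final answer: A = 0.0059 m²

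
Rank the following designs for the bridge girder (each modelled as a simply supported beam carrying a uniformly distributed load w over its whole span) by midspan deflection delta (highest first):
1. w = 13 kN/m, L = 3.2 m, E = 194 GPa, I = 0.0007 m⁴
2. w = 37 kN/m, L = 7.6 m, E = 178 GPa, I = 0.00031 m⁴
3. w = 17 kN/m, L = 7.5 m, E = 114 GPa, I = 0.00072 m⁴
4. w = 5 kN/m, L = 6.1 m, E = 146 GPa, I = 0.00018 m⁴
Model: a simply supported beam carrying a uniformly distributed load w over its whole span, so delta = (5·w·L^4) / (384·E·I) (SI units).
  Case 1: delta = (5 × 13000 × 3.2^4) / (384 × (1.94 × 10¹¹) × 0.0007) = 0.0001307 m = 0.1307 mm
  Case 2: delta = (5 × 37000 × 7.6^4) / (384 × (1.78 × 10¹¹) × 0.00031) = 0.02913 m = 29.13 mm
  Case 3: delta = (5 × 17000 × 7.5^4) / (384 × (1.14 × 10¹¹) × 0.00072) = 0.008533 m = 8.533 mm
  Case 4: delta = (5 × 5000 × 6.1^4) / (384 × (1.46 × 10¹¹) × 0.00018) = 0.00343 m = 3.43 mm
Ordering: 29.13 mm (case 2) > 8.533 mm (case 3) > 3.43 mm (case 4) > 0.1307 mm (case 1)
Final answer: 2, 3, 4, 1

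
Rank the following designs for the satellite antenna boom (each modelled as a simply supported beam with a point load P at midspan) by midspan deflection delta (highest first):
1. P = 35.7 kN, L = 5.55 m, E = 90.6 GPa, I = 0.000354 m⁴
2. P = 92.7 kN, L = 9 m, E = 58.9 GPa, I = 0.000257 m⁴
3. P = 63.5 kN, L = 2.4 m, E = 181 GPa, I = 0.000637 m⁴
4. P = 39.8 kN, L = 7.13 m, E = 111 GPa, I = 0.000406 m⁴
Model: a simply supported beam with a point load P at midspan, so delta = (P·L^3) / (48·E·I) (SI units).
  Case 1: delta = (35700 × 5.55^3) / (48 × (9.06 × 10¹⁰) × 0.000354) = 0.003964 m = 3.964 mm
  Case 2: delta = (92700 × 9^3) / (48 × (5.89 × 10¹⁰) × 0.000257) = 0.09301 m = 93.01 mm
  Case 3: delta = (63500 × 2.4^3) / (48 × (1.81 × 10¹¹) × 0.000637) = 0.0001586 m = 0.1586 mm
  Case 4: delta = (39800 × 7.13^3) / (48 × (1.11 × 10¹¹) × 0.000406) = 0.006669 m = 6.669 mm
Ordering: 93.01 mm (case 2) > 6.669 mm (case 4) > 3.964 mm (case 1) > 0.1586 mm (case 3)
Final answer: 2, 4, 1, 3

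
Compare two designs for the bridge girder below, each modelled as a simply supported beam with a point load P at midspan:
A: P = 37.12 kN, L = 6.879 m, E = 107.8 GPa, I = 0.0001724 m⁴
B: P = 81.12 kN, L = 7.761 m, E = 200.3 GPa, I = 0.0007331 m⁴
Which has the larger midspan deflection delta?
Model: a simply supported beam with a point load P at midspan, so delta = (P·L^3) / (48·E·I) (SI units).
  A: delta = (37120 × 6.879^3) / (48 × (1.078 × 10¹¹) × 0.0001724) = 0.01355 m = 13.55 mm
  B: delta = (81120 × 7.761^3) / (48 × (2.003 × 10¹¹) × 0.0007331) = 0.00538 m = 5.38 mm
13.55 mm > 5.38 mm, so A is larger.
Final answer: A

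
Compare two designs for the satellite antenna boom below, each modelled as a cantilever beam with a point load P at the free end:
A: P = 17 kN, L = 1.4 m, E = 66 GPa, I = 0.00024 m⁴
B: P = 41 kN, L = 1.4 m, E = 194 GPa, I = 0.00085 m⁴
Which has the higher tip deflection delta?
Model: a cantilever beam with a point load P at the free end, so delta = (P·L^3) / (3·E·I) (SI units).
  A: delta = (17000 × 1.4^3) / (3 × (6.6 × 10¹⁰) × 0.00024) = 0.0009816 m = 0.9816 mm
  B: delta = (41000 × 1.4^3) / (3 × (1.94 × 10¹¹) × 0.00085) = 0.0002274 m = 0.2274 mm
0.9816 mm > 0.2274 mm, so A is larger.
Final answer: A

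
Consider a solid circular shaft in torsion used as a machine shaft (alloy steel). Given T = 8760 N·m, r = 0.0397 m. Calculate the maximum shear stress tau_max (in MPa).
Model: a solid circular shaft in torsion, so tau_max = (2·T) / (π·r^3).
Substitute:
  tau_max = (2 × 8760) / (π × 0.0397^3)
  tau_max = 8.913 × 10⁷ Pa
Convert: tau_max = 8.913 × 10⁷ Pa = 89.13 MPa
Final answer: tau_max = 89.13 MPa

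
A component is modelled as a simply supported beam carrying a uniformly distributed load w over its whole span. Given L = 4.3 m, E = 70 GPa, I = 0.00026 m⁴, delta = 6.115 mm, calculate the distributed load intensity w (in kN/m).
Model: a simply supported beam carrying a uniformly distributed load w over its whole span, so delta = (5·w·L^4) / (384·E·I).
Solve for w: w = (384·delta·E·I) / (5·L^4).
Convert to SI units:
  E = 70 GPa = 7 × 10¹⁰ Pa
  delta = 6.115 mm = 0.006115 m
Substitute:
  w = (384 × 0.006115 × (7 × 10¹⁰) × 0.00026) / (5 × 4.3^4)
  w = 25000 N/m
Convert: w = 25000 N/m = 25 kN/m
Final answer: w = 25 kN/m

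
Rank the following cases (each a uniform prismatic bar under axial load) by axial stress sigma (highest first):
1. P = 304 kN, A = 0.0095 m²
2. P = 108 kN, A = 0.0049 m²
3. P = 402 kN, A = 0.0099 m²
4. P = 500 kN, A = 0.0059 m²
Model: a uniform prismatic bar under axial load, so sigma = P / A (SI units).
  Case 1: sigma = 304000 / 0.0095 = 3.2 × 10⁷ Pa = 32 MPa
  Case 2: sigma = 108000 / 0.0049 = 2.204 × 10⁷ Pa = 22.04 MPa
  Case 3: sigma = 402000 / 0.0099 = 4.061 × 10⁷ Pa = 40.61 MPa
  Case 4: sigma = 500000 / 0.0059 = 8.475 × 10⁷ Pa = 84.75 MPa
Ordering: 84.75 MPa (case 4) > 40.61 MPa (case 3) > 32 MPa (case 1) > 22.04 MPa (case 2)
Final answer: 4, 3, 1, 2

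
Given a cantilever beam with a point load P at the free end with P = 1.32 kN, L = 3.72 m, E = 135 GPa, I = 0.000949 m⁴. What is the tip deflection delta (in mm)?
Model: a cantilever beam with a point load P at the free end, so delta = (P·L^3) / (3·E·I).
Convert to SI units:
  P = 1.32 kN = 1320 N
  E = 135 GPa = 1.35 × 10¹¹ Pa
Substitute:
  delta = (1320 × 3.72^3) / (3 × (1.35 × 10¹¹) × 0.000949)
  delta = 0.0001768 m
Convert: delta = 0.0001768 m = 0.1768 mm
Final answer: delta = 0.1768 mm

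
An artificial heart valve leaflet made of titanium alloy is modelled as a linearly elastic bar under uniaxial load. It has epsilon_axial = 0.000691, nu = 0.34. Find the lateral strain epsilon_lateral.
Model: a linearly elastic bar under uniaxial load, so epsilon_lateral = -nu·epsilon_axial.
Substitute:
  epsilon_lateral = -(0.34 × 0.000691)
  epsilon_lateral = -0.0002349
Final answer: epsilon_lateral = -0.0002349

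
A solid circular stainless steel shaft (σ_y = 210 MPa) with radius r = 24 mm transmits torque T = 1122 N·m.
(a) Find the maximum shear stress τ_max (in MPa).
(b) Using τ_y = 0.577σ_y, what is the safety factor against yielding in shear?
(a) For a solid circular shaft, τ_max = T·r/J with J = π·r^4/2, i.e. τ_max = 2·T / (π·r^3). Convert r = 24 mm = 0.024 m.
  τ_max = (2 × 1122) / (π × 0.024^3) = 5.167 × 10⁷ Pa = 51.67 MPa
(b) τ_y = 0.577 × 210 = 121.17 MPa
  SF = τ_y/τ_max = 121.17 / 51.67 = 2.345
Final answer: (a) τ_max = 51.67 MPa, (b) SF = 2.345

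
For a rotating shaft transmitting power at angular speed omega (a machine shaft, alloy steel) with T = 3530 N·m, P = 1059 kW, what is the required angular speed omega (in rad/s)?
Model: a rotating shaft transmitting power at angular speed omega, so P = T·omega.
Solve for omega: omega = P / T.
Convert to SI units:
  P = 1059 kW = 1.059 × 10⁶ W
Substitute:
  omega = (1.059 × 10⁶) / 3530
  omega = 300 rad/s
Final answer: omega = 300 rad/s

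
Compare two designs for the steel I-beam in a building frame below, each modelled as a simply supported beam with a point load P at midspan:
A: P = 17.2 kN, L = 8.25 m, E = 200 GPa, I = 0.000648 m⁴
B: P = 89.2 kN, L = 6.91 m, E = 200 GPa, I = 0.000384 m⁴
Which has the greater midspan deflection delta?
Model: a simply supported beam with a point load P at midspan, so delta = (P·L^3) / (48·E·I) (SI units).
  A: delta = (17200 × 8.25^3) / (48 × (2 × 10¹¹) × 0.000648) = 0.001553 m = 1.553 mm
  B: delta = (89200 × 6.91^3) / (48 × (2 × 10¹¹) × 0.000384) = 0.007984 m = 7.984 mm
7.984 mm > 1.553 mm, so B is larger.
Final answer: B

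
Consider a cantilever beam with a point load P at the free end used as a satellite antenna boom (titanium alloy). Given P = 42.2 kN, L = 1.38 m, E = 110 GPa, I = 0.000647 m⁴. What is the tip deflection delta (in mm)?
Model: a cantilever beam with a point load P at the free end, so delta = (P·L^3) / (3·E·I).
Convert to SI units:
  P = 42.2 kN = 42200 N
  E = 110 GPa = 1.1 × 10¹¹ Pa
Substitute:
  delta = (42200 × 1.38^3) / (3 × (1.1 × 10¹¹) × 0.000647)
  delta = 0.0005194 m
Convert: delta = 0.0005194 m = 0.5194 mm
Final answer: delta = 0.5194 mm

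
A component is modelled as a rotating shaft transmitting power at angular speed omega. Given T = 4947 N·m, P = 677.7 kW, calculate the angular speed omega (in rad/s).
Model: a rotating shaft transmitting power at angular speed omega, so P = T·omega.
Solve for omega: omega = P / T.
Convert to SI units:
  P = 677.7 kW = 677700 W
Substitute:
  omega = 677700 / 4947
  omega = 137 rad/s
Final answer: omega = 137 rad/s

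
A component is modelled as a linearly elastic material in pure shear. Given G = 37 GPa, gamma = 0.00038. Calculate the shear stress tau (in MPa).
Model: a linearly elastic material in pure shear, so tau = G·gamma.
Convert to SI units:
  G = 37 GPa = 3.7 × 10¹⁰ Pa
Substitute:
  tau = (3.7 × 10¹⁰) × 0.00038
  tau = 1.406 × 10⁷ Pa
Convert: tau = 1.406 × 10⁷ Pa = 14.06 MPa
Final answer: tau = 14.06 MPa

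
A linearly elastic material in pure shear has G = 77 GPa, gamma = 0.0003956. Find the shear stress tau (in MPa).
Model: a linearly elastic material in pure shear, so tau = G·gamma.
Convert to SI units:
  G = 77 GPa = 7.7 × 10¹⁰ Pa
Substitute:
  tau = (7.7 × 10¹⁰) × 0.0003956
  tau = 3.046 × 10⁷ Pa
Convert: tau = 3.046 × 10⁷ Pa = 30.46 MPa
Final answer: tau = 30.46 MPa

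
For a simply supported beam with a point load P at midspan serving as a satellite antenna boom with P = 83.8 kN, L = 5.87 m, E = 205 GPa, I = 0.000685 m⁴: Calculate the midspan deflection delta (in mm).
Model: a simply supported beam with a point load P at midspan, so delta = (P·L^3) / (48·E·I).
Convert to SI units:
  P = 83.8 kN = 83800 N
  E = 205 GPa = 2.05 × 10¹¹ Pa
Substitute:
  delta = (83800 × 5.87^3) / (48 × (2.05 × 10¹¹) × 0.000685)
  delta = 0.002515 m
Convert: delta = 0.002515 m = 2.515 mm
Final answer: delta = 2.515 mm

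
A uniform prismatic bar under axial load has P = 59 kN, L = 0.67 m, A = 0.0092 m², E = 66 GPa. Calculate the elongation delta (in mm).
Model: a uniform prismatic bar under axial load, so delta = (P·L) / (A·E).
Convert to SI units:
  P = 59 kN = 59000 N
  E = 66 GPa = 6.6 × 10¹⁰ Pa
Substitute:
  delta = (59000 × 0.67) / (0.0092 × (6.6 × 10¹⁰))
  delta = 6.51 × 10⁻⁵ m
Convert: delta = 6.51 × 10⁻⁵ m = 0.0651 mm
Final answer: delta = 0.0651 mm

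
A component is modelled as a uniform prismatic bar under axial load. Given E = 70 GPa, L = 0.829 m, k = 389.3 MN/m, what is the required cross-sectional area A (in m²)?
Model: a uniform prismatic bar under axial load, so k = (A·E) / L.
Solve for A: A = (k·L) / E.
Convert to SI units:
  E = 70 GPa = 7 × 10¹⁰ Pa
  k = 389.3 MN/m = 3.893 × 10⁸ N/m
Substitute:
  A = ((3.893 × 10⁸) × 0.829) / (7 × 10¹⁰)
  A = 0.00461 m²
Final answer: A = 0.00461 m²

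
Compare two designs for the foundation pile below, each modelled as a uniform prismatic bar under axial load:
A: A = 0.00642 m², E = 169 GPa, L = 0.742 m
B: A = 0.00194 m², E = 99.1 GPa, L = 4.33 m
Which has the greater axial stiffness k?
Model: a uniform prismatic bar under axial load, so k = (A·E) / L (SI units).
  A: k = (0.00642 × (1.69 × 10¹¹)) / 0.742 = 1.462 × 10⁹ N/m = 1462 MN/m
  B: k = (0.00194 × (9.91 × 10¹⁰)) / 4.33 = 4.44 × 10⁷ N/m = 44.4 MN/m
1462 MN/m > 44.4 MN/m, so A is larger.
Final answer: A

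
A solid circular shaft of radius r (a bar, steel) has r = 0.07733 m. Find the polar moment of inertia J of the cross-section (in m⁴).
Model: a solid circular shaft of radius r, so J = (π·r^4) / 2.
Substitute:
  J = (π × 0.07733^4) / 2
  J = 5.617 × 10⁻⁵ m⁴
Final answer: J = 5.617 × 10⁻⁵ m⁴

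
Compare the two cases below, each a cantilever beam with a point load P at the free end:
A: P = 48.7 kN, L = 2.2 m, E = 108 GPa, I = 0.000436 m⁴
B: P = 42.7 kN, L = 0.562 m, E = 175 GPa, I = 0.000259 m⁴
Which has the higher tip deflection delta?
Model: a cantilever beam with a point load P at the free end, so delta = (P·L^3) / (3·E·I) (SI units).
  A: delta = (48700 × 2.2^3) / (3 × (1.08 × 10¹¹) × 0.000436) = 0.003671 m = 3.671 mm
  B: delta = (42700 × 0.562^3) / (3 × (1.75 × 10¹¹) × 0.000259) = 5.574 × 10⁻⁵ m = 0.05574 mm
3.671 mm > 0.05574 mm, so A is larger.
Final answer: A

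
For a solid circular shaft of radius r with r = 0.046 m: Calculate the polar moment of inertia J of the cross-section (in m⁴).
Model: a solid circular shaft of radius r, so J = (π·r^4) / 2.
Substitute:
  J = (π × 0.046^4) / 2
  J = 7.033 × 10⁻⁶ m⁴
Final answer: J = 7.033 × 10⁻⁶ m⁴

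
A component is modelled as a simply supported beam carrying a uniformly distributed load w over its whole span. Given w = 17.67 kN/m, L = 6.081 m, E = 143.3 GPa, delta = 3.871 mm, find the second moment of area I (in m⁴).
Model: a simply supported beam carrying a uniformly distributed load w over its whole span, so delta = (5·w·L^4) / (384·E·I).
Solve for I: I = (5·w·L^4) / (384·delta·E).
Convert to SI units:
  w = 17.67 kN/m = 17670 N/m
  E = 143.3 GPa = 1.433 × 10¹¹ Pa
  delta = 3.871 mm = 0.003871 m
Substitute:
  I = (5 × 17670 × 6.081^4) / (384 × 0.003871 × (1.433 × 10¹¹))
  I = 0.0005672 m⁴
Final answer: I = 0.0005672 m⁴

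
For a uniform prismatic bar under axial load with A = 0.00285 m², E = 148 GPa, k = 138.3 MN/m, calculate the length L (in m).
Model: a uniform prismatic bar under axial load, so k = (A·E) / L.
Solve for L: L = (A·E) / k.
Convert to SI units:
  E = 148 GPa = 1.48 × 10¹¹ Pa
  k = 138.3 MN/m = 1.383 × 10⁸ N/m
Substitute:
  L = (0.00285 × (1.48 × 10¹¹)) / (1.383 × 10⁸)
  L = 3.05 m
Final answer: L = 3.05 m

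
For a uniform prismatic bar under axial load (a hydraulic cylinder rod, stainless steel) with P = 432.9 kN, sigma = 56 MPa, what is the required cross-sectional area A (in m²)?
Model: a uniform prismatic bar under axial load, so sigma = P / A.
Solve for A: A = P / sigma.
Convert to SI units:
  P = 432.9 kN = 432900 N
  sigma = 56 MPa = 5.6 × 10⁷ Pa
Substitute:
  A = 432900 / (5.6 × 10⁷)
  A = 0.00773 m²
Final answer: A = 0.00773 m²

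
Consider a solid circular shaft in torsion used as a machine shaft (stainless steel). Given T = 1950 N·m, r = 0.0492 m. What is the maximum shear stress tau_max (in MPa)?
Model: a solid circular shaft in torsion, so tau_max = (2·T) / (π·r^3).
Substitute:
  tau_max = (2 × 1950) / (π × 0.0492^3)
  tau_max = 1.042 × 10⁷ Pa
Convert: tau_max = 1.042 × 10⁷ Pa = 10.42 MPa
Final answer: tau_max = 10.42 MPa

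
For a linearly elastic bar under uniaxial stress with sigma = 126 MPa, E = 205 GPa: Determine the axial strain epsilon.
Model: a linearly elastic bar under uniaxial stress, so epsilon = sigma / E.
Convert to SI units:
  sigma = 126 MPa = 1.26 × 10⁸ Pa
  E = 205 GPa = 2.05 × 10¹¹ Pa
Substitute:
  epsilon = (1.26 × 10⁸) / (2.05 × 10¹¹)
  epsilon = 0.0006146
Final answer: epsilon = 0.0006146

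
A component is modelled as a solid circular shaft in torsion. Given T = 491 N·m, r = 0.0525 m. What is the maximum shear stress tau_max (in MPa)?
Model: a solid circular shaft in torsion, so tau_max = (2·T) / (π·r^3).
Substitute:
  tau_max = (2 × 491) / (π × 0.0525^3)
  tau_max = 2.16 × 10⁶ Pa
Convert: tau_max = 2.16 × 10⁶ Pa = 2.16 MPa
Final answer: tau_max = 2.16 MPa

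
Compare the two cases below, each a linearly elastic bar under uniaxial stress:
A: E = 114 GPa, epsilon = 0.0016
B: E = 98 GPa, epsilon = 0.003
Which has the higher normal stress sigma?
Model: a linearly elastic bar under uniaxial stress, so sigma = E·epsilon (SI units).
  A: sigma = (1.14 × 10¹¹) × 0.0016 = 1.824 × 10⁸ Pa = 182.4 MPa
  B: sigma = (9.8 × 10¹⁰) × 0.003 = 2.94 × 10⁸ Pa = 294 MPa
294 MPa > 182.4 MPa, so B is larger.
Final answer: B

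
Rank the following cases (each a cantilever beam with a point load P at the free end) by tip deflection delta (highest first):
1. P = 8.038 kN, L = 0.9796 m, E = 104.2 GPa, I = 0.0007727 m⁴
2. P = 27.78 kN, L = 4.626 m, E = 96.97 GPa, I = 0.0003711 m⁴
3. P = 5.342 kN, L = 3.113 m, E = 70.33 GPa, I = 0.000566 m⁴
Model: a cantilever beam with a point load P at the free end, so delta = (P·L^3) / (3·E·I) (SI units).
  Case 1: delta = (8038 × 0.9796^3) / (3 × (1.042 × 10¹¹) × 0.0007727) = 3.128 × 10⁻⁵ m = 0.03128 mm
  Case 2: delta = (27780 × 4.626^3) / (3 × (9.697 × 10¹⁰) × 0.0003711) = 0.02547 m = 25.47 mm
  Case 3: delta = (5342 × 3.113^3) / (3 × (7.033 × 10¹⁰) × 0.000566) = 0.001349 m = 1.349 mm
Ordering: 25.47 mm (case 2) > 1.349 mm (case 3) > 0.03128 mm (case 1)
Final answer: 2, 3, 1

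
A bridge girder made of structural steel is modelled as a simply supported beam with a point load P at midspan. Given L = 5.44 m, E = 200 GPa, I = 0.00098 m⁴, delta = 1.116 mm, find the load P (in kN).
Model: a simply supported beam with a point load P at midspan, so delta = (P·L^3) / (48·E·I).
Solve for P: P = (48·delta·E·I) / L^3.
Convert to SI units:
  E = 200 GPa = 2 × 10¹¹ Pa
  delta = 1.116 mm = 0.001116 m
Substitute:
  P = (48 × 0.001116 × (2 × 10¹¹) × 0.00098) / 5.44^3
  P = 65220 N
Convert: P = 65220 N = 65.22 kN
Final answer: P = 65.22 kN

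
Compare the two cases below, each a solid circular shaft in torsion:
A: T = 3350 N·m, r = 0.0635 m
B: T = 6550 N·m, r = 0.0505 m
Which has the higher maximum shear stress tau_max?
Model: a solid circular shaft in torsion, so tau_max = (2·T) / (π·r^3) (SI units).
  A: tau_max = (2 × 3350) / (π × 0.0635^3) = 8.329 × 10⁶ Pa = 8.329 MPa
  B: tau_max = (2 × 6550) / (π × 0.0505^3) = 3.238 × 10⁷ Pa = 32.38 MPa
32.38 MPa > 8.329 MPa, so B is larger.
Final answer: B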